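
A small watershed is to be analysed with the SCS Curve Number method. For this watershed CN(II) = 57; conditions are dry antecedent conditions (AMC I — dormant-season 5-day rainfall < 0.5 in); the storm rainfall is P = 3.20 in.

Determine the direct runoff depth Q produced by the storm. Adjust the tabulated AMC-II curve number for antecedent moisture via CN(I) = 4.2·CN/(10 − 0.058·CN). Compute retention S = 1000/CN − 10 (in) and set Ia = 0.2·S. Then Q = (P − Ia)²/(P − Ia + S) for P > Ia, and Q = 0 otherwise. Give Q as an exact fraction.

CN(I) from CN(II)=57: (4.2·57)/(10 − 0.058·57) = 119700/3347 ≈ 35.763
Max retention: S = 1000/(119700/3347) − 10 = 21500/1197 in (≈ 17.962 in)
Ia = 0.2·(21500/1197) = 4300/1197 in ≈ 3.592 in
P = 3.200 ≤ Ia = 3.592 in: entire storm abstracted, Q = 0.

Q = 0 in ≈ 0.000 in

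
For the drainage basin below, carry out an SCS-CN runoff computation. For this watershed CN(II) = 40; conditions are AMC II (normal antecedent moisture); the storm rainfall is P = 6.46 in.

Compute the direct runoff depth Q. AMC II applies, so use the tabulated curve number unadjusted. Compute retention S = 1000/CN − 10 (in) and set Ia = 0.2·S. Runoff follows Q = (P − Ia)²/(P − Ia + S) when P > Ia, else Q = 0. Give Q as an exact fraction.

Q = 29929/46150 in ≈ 0.649 in

CN(II) = 40; AMC II needs no correction.
Max retention: S = 1000/40 − 10 = 15 in (≈ 15.000 in)
Initial abstraction Ia = S/5 = 15/5 = 3 ≈ 3.000 in
P − Ia = 6.460 − 3.000 = 173/50 ≈ 3.460 in (> 0, runoff occurs)
Runoff Q = (P−Ia)²/(P−Ia+S) = (3.460)²/(3.460+15.000) = 29929/46150 ≈ 0.649 in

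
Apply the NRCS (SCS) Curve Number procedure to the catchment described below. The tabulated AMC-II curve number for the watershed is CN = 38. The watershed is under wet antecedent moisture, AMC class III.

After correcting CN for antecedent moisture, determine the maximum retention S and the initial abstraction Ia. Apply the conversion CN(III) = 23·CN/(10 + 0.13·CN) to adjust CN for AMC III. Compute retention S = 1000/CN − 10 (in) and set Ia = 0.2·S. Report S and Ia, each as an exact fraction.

S = 3100/437 in ≈ 7.094 in; Ia = 620/437 in ≈ 1.419 in

Wet (AMC III): CN(III) = 23·38/(10 + 0.13·38) = 874/(747/50) = 43700/747 ≈ 58.501
Retention S: 1000/CN − 10 with CN=58.501 → S = 3100/437 ≈ 7.094 in
Initial abstraction Ia = S/5 = (3100/437)/5 = 620/437 ≈ 1.419 in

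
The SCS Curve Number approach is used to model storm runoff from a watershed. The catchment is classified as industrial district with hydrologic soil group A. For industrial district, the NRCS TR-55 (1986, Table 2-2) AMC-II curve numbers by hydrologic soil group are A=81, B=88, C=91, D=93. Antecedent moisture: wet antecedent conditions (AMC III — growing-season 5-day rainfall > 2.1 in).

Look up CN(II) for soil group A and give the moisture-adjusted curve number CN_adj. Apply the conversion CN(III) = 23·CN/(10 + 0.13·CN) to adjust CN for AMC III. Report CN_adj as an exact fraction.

CN_adj = 186300/2053 ≈ 90.745

NRCS table: industrial district, soil group A → CN(II) = 81
Adjust CN=81 to AMC III: 23·81/(10 + 0.13·81) → 1863 ÷ (2053/100) = 186300/2053 ≈ 90.745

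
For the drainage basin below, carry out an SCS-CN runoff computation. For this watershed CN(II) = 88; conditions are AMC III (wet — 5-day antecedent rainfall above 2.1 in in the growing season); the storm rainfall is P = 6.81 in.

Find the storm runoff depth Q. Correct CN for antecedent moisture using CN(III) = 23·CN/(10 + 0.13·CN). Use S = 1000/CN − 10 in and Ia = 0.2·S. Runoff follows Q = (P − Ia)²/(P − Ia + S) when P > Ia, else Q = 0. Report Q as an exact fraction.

Adjust CN=88 to AMC III: 23·88/(10 + 0.13·88) → 2024 ÷ (536/25) = 6325/67 ≈ 94.403
Max retention: S = 1000/(6325/67) − 10 = 150/253 in (≈ 0.593 in)
Ia = 0.2S: 0.2·0.593 = 0.119 in (exactly 30/253)
Since P=6.810 > Ia=0.119: effective rainfall P−Ia = 169293/25300 in
Runoff Q = (P−Ia)²/(P−Ia+S) = (6.691)²/(6.691+0.593) = 3184457761/518068100 ≈ 6.147 in

Q = 3184457761/518068100 in ≈ 6.147 in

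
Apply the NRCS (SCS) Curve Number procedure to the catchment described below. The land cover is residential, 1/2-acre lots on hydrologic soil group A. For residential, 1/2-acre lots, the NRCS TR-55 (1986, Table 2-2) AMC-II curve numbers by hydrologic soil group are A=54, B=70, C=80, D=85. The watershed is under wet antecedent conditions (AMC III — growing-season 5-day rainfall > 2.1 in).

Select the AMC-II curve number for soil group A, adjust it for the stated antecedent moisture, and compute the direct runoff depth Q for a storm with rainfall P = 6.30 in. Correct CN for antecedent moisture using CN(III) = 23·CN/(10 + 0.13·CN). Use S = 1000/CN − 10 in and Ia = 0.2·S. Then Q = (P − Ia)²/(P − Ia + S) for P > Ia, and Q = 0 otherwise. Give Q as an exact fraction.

Q = 2253001/675270 in ≈ 3.336 in

NRCS table: residential, 1/2-acre lots, soil group A → CN(II) = 54
Adjust CN=54 to AMC III: 23·54/(10 + 0.13·54) → 1242 ÷ (851/50) = 2700/37 ≈ 72.973
Max retention: S = 1000/(2700/37) − 10 = 100/27 in (≈ 3.704 in)
Ia = 0.2S: 0.2·3.704 = 0.741 in (exactly 20/27)
Since P=6.300 > Ia=0.741: effective rainfall P−Ia = 1501/270 in
Runoff Q = (P−Ia)²/(P−Ia+S) = (5.559)²/(5.559+3.704) = 2253001/675270 ≈ 3.336 in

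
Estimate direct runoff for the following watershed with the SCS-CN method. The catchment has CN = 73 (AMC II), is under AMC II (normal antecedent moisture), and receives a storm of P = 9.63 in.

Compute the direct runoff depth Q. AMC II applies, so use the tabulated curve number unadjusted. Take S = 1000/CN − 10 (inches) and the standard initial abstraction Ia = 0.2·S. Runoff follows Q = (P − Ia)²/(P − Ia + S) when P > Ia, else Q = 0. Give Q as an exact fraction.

Q = 467986689/74540300 in ≈ 6.278 in

CN(II) = 73; AMC II needs no correction.
Max retention: S = 1000/73 − 10 = 270/73 in (≈ 3.699 in)
Initial abstraction Ia = S/5 = (270/73)/5 = 54/73 ≈ 0.740 in
Excess rainfall: 9.630 − 0.740 = 8.890 in; P > Ia so Q > 0
Runoff Q = (P−Ia)²/(P−Ia+S) = (8.890)²/(8.890+3.699) = 467986689/74540300 ≈ 6.278 in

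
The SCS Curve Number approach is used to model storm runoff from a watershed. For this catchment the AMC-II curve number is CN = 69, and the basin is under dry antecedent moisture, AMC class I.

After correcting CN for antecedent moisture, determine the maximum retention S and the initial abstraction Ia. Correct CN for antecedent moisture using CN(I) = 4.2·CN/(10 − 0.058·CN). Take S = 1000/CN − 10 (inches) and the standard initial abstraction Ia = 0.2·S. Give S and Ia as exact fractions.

CN(I) from CN(II)=69: (4.2·69)/(10 − 0.058·69) = 144900/2999 ≈ 48.316
Retention S: 1000/CN − 10 with CN=48.316 → S = 15500/1449 ≈ 10.697 in
Initial abstraction Ia = S/5 = (15500/1449)/5 = 3100/1449 ≈ 2.139 in

S = 15500/1449 in ≈ 10.697 in; Ia = 3100/1449 in ≈ 2.139 in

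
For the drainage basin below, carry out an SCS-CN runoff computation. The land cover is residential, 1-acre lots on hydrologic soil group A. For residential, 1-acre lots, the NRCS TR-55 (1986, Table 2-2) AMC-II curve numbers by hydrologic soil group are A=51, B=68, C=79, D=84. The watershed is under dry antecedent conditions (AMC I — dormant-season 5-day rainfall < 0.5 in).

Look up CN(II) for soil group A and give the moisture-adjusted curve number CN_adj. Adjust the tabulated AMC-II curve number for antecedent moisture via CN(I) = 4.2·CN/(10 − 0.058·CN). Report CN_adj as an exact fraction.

CN_adj = 15300/503 ≈ 30.417

NRCS table: residential, 1-acre lots, soil group A → CN(II) = 51
CN(I) from CN(II)=51: (4.2·51)/(10 − 0.058·51) = 15300/503 ≈ 30.417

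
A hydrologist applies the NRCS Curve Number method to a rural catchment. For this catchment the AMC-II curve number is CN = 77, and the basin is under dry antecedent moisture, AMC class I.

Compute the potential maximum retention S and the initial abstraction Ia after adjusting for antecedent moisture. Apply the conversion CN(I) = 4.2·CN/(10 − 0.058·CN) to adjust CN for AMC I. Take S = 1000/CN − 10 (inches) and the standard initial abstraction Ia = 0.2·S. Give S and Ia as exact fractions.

S = 11500/1617 in ≈ 7.112 in; Ia = 2300/1617 in ≈ 1.422 in

CN(I) from CN(II)=77: (4.2·77)/(10 − 0.058·77) = 161700/2767 ≈ 58.439
S = 1000/(161700/2767) − 10 = 11500/1617 in ≈ 7.112 in
Ia = 0.2·(11500/1617) = 2300/1617 in ≈ 1.422 in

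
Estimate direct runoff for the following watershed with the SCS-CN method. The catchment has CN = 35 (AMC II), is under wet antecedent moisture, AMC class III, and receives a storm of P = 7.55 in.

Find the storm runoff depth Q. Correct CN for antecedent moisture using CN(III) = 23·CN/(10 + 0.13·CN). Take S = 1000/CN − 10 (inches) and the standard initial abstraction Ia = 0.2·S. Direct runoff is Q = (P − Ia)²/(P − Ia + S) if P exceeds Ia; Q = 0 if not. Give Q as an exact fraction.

CN(III) from CN(II)=35: (23·35)/(10 + 0.13·35) = 16100/291 ≈ 55.326
Retention S: 1000/CN − 10 with CN=55.326 → S = 1300/161 ≈ 8.075 in
Initial abstraction Ia = S/5 = (1300/161)/5 = 260/161 ≈ 1.615 in
P − Ia = 7.550 − 1.615 = 19111/3220 ≈ 5.935 in (> 0, runoff occurs)
Q = (19111/3220)²/((19111/3220) + 1300/161) = (365230321/10368400)/(45111/3220) = 365230321/145257420 in ≈ 2.514 in

Q = 365230321/145257420 in ≈ 2.514 in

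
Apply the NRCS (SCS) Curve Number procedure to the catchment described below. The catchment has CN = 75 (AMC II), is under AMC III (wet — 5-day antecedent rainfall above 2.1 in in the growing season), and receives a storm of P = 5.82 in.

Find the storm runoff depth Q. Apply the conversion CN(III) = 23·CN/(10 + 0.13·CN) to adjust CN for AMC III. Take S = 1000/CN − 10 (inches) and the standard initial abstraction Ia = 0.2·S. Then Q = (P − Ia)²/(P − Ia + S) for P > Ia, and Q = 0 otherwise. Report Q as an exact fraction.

Wet (AMC III): CN(III) = 23·75/(10 + 0.13·75) = 1725/(79/4) = 6900/79 ≈ 87.342
Retention S: 1000/CN − 10 with CN=87.342 → S = 100/69 ≈ 1.449 in
Initial abstraction Ia = S/5 = (100/69)/5 = 20/69 ≈ 0.290 in
Since P=5.820 > Ia=0.290: effective rainfall P−Ia = 19079/3450 in
Runoff Q = (P−Ia)²/(P−Ia+S) = (5.530)²/(5.530+1.449) = 364008241/83072550 ≈ 4.382 in

Q = 364008241/83072550 in ≈ 4.382 in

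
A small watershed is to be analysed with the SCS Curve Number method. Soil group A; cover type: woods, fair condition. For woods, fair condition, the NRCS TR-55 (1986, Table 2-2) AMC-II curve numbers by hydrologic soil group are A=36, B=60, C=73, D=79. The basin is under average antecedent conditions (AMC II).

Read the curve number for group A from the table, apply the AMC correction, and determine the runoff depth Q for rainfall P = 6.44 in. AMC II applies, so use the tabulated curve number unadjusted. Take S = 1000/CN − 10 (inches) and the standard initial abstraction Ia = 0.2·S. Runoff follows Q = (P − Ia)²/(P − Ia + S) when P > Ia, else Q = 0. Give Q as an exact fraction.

Q = 421201/1046025 in ≈ 0.403 in

NRCS table: woods, fair condition, soil group A → CN(II) = 36
AMC II — tabulated CN = 36 applies directly.
Max retention: S = 1000/36 − 10 = 160/9 in (≈ 17.778 in)
Ia = 0.2·(160/9) = 32/9 in ≈ 3.556 in
Excess rainfall: 6.440 − 3.556 = 2.884 in; P > Ia so Q > 0
Q: (649/225)² ÷ (4649/225) = 421201/1046025 in (≈ 0.403 in)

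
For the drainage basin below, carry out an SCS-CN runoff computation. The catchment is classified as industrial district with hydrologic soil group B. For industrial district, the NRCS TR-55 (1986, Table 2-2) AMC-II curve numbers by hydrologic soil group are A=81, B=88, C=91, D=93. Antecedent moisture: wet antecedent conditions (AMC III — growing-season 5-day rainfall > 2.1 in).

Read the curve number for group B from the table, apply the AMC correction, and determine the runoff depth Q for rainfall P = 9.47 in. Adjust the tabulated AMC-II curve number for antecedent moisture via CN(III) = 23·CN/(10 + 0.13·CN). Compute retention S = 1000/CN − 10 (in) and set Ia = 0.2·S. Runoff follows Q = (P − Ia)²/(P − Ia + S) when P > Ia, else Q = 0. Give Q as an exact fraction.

Q = 55975301281/6365252300 in ≈ 8.794 in

NRCS table: industrial district, soil group B → CN(II) = 88
CN(III) from CN(II)=88: (23·88)/(10 + 0.13·88) = 6325/67 ≈ 94.403
Retention S: 1000/CN − 10 with CN=94.403 → S = 150/253 ≈ 0.593 in
Ia = 0.2·(150/253) = 30/253 in ≈ 0.119 in
P − Ia = 9.470 − 0.119 = 236591/25300 ≈ 9.351 in (> 0, runoff occurs)
Runoff Q = (P−Ia)²/(P−Ia+S) = (9.351)²/(9.351+0.593) = 55975301281/6365252300 ≈ 8.794 in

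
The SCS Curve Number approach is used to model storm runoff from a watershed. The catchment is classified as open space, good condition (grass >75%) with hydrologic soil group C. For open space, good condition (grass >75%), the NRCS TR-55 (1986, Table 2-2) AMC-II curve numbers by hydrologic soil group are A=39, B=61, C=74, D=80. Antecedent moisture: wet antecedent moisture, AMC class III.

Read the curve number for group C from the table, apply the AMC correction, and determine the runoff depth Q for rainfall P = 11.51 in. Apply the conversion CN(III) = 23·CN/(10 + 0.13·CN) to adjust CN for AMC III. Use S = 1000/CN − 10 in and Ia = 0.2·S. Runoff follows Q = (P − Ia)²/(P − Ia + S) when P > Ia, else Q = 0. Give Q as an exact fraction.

NRCS table: open space, good condition (grass >75%), soil group C → CN(II) = 74
CN(III) from CN(II)=74: (23·74)/(10 + 0.13·74) = 85100/981 ≈ 86.748
Retention S: 1000/CN − 10 with CN=86.748 → S = 1300/851 ≈ 1.528 in
Initial abstraction Ia = S/5 = (1300/851)/5 = 260/851 ≈ 0.306 in
Since P=11.510 > Ia=0.306: effective rainfall P−Ia = 953501/85100 in
Q: (953501/85100)² ÷ (1083501/85100) = 909164157001/92205935100 in (≈ 9.860 in)

Q = 909164157001/92205935100 in ≈ 9.860 in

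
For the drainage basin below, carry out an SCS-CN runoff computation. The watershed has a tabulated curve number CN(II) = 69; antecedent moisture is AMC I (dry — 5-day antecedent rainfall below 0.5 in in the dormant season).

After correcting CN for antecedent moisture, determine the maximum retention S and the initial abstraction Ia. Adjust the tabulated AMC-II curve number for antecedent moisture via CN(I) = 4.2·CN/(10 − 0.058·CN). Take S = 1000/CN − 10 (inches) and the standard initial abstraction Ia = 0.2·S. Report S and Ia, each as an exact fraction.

S = 15500/1449 in ≈ 10.697 in; Ia = 3100/1449 in ≈ 2.139 in

CN(I) from CN(II)=69: (4.2·69)/(10 − 0.058·69) = 144900/2999 ≈ 48.316
Retention S: 1000/CN − 10 with CN=48.316 → S = 15500/1449 ≈ 10.697 in
Ia = 0.2S: 0.2·10.697 = 2.139 in (exactly 3100/1449)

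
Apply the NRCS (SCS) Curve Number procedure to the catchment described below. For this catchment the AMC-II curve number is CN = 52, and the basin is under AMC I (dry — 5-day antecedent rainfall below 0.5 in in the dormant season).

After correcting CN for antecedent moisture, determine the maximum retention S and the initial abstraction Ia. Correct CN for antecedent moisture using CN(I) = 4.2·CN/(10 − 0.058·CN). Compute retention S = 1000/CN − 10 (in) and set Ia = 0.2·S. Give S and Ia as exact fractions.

S = 2000/91 in ≈ 21.978 in; Ia = 400/91 in ≈ 4.396 in

Adjust CN=52 to AMC I: 4.2·52/(10 − 0.058·52) → (1092/5) ÷ (873/125) = 9100/291 ≈ 31.271
Max retention: S = 1000/(9100/291) − 10 = 2000/91 in (≈ 21.978 in)
Ia = 0.2·(2000/91) = 400/91 in ≈ 4.396 in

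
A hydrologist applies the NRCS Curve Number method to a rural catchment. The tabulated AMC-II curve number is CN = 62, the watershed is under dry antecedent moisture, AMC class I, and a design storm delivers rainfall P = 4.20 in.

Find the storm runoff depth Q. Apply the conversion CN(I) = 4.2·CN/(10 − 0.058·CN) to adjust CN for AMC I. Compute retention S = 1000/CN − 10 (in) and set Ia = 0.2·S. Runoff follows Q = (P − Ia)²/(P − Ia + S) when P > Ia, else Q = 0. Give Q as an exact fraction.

Dry (AMC I): CN(I) = 4.2·62/(10 − 0.058·62) = (1302/5)/(1601/250) = 65100/1601 ≈ 40.662
S = 1000/(65100/1601) − 10 = 9500/651 in ≈ 14.593 in
Initial abstraction Ia = S/5 = (9500/651)/5 = 1900/651 ≈ 2.919 in
P − Ia = 4.200 − 2.919 = 4171/3255 ≈ 1.281 in (> 0, runoff occurs)
Q: (4171/3255)² ÷ (51671/3255) = 17397241/168189105 in (≈ 0.103 in)

Q = 17397241/168189105 in ≈ 0.103 in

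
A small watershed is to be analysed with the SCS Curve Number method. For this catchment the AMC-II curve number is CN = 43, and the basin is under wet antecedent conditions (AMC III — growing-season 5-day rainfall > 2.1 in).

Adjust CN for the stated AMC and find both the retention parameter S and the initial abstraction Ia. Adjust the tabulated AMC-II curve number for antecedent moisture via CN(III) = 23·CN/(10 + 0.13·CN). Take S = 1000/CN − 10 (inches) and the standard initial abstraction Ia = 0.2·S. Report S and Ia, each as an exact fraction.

CN(III) from CN(II)=43: (23·43)/(10 + 0.13·43) = 98900/1559 ≈ 63.438
Max retention: S = 1000/(98900/1559) − 10 = 5700/989 in (≈ 5.763 in)
Initial abstraction Ia = S/5 = (5700/989)/5 = 1140/989 ≈ 1.153 in

S = 5700/989 in ≈ 5.763 in; Ia = 1140/989 in ≈ 1.153 in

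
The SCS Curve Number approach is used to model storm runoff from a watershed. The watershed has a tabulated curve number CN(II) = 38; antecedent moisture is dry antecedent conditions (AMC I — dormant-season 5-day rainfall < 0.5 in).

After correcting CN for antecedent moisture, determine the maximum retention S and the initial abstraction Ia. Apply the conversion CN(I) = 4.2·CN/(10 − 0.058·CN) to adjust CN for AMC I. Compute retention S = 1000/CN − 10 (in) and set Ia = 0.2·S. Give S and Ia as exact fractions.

CN(I) from CN(II)=38: (4.2·38)/(10 − 0.058·38) = 39900/1949 ≈ 20.472
Retention S: 1000/CN − 10 with CN=20.472 → S = 15500/399 ≈ 38.847 in
Ia = 0.2S: 0.2·38.847 = 7.769 in (exactly 3100/399)

S = 15500/399 in ≈ 38.847 in; Ia = 3100/399 in ≈ 7.769 in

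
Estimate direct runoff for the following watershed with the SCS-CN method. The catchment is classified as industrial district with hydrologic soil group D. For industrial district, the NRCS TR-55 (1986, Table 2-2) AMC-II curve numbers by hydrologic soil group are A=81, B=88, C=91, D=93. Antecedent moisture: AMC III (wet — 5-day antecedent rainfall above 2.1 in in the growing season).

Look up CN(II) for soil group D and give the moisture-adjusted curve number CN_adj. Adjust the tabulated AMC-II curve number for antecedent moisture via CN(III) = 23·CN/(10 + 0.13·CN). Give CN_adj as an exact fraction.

NRCS table: industrial district, soil group D → CN(II) = 93
Adjust CN=93 to AMC III: 23·93/(10 + 0.13·93) → 2139 ÷ (2209/100) = 213900/2209 ≈ 96.831

CN_adj = 213900/2209 ≈ 96.831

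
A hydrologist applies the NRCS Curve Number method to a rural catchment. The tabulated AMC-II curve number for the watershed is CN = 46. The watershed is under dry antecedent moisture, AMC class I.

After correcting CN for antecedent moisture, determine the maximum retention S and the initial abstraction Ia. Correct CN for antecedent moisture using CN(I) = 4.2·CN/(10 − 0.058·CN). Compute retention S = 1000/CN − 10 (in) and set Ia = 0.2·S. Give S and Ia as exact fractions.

S = 4500/161 in ≈ 27.950 in; Ia = 900/161 in ≈ 5.590 in

Dry (AMC I): CN(I) = 4.2·46/(10 − 0.058·46) = (966/5)/(1833/250) = 16100/611 ≈ 26.350
Max retention: S = 1000/(16100/611) − 10 = 4500/161 in (≈ 27.950 in)
Ia = 0.2·(4500/161) = 900/161 in ≈ 5.590 in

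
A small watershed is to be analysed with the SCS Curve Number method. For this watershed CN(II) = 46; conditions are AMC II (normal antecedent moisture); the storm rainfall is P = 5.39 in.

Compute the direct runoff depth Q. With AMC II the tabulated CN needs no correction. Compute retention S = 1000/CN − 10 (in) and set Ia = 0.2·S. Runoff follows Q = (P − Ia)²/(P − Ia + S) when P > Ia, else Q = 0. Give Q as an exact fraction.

Q = 48958009/78193100 in ≈ 0.626 in

CN(II) = 46; AMC II needs no correction.
S = 1000/46 − 10 = 270/23 in ≈ 11.739 in
Initial abstraction Ia = S/5 = (270/23)/5 = 54/23 ≈ 2.348 in
Since P=5.390 > Ia=2.348: effective rainfall P−Ia = 6997/2300 in
Q: (6997/2300)² ÷ (33997/2300) = 48958009/78193100 in (≈ 0.626 in)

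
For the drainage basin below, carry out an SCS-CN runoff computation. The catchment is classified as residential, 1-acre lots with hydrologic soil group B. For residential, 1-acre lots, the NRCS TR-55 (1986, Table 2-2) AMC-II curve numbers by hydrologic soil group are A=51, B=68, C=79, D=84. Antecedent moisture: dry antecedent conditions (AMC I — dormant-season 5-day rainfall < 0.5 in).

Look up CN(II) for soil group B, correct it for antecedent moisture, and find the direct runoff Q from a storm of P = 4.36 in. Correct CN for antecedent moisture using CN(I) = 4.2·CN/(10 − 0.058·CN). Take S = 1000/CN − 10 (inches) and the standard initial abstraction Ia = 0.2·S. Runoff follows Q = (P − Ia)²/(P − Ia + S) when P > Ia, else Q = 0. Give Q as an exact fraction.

NRCS table: residential, 1-acre lots, soil group B → CN(II) = 68
CN(I) from CN(II)=68: (4.2·68)/(10 − 0.058·68) = 35700/757 ≈ 47.160
Retention S: 1000/CN − 10 with CN=47.160 → S = 4000/357 ≈ 11.204 in
Ia = 0.2·(4000/357) = 800/357 in ≈ 2.241 in
Since P=4.360 > Ia=2.241: effective rainfall P−Ia = 18913/8925 in
Runoff Q = (P−Ia)²/(P−Ia+S) = (2.119)²/(2.119+11.204) = 357701569/1061298525 ≈ 0.337 in

Q = 357701569/1061298525 in ≈ 0.337 in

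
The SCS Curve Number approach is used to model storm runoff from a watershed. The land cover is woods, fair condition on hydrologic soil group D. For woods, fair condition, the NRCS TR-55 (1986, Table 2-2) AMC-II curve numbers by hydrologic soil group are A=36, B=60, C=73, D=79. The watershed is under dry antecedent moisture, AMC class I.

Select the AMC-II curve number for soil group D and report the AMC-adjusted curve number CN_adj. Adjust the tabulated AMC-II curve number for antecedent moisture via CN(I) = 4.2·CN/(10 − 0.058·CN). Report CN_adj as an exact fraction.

NRCS table: woods, fair condition, soil group D → CN(II) = 79
CN(I) from CN(II)=79: (4.2·79)/(10 − 0.058·79) = 7900/129 ≈ 61.240

CN_adj = 7900/129 ≈ 61.240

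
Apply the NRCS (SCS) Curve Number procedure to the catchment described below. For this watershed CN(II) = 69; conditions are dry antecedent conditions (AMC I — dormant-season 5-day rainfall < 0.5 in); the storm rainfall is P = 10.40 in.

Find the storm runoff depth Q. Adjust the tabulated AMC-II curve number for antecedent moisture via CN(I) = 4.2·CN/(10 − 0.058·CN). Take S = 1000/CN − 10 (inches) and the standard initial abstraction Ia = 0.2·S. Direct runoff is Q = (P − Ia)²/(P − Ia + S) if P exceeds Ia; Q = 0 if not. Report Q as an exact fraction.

Adjust CN=69 to AMC I: 4.2·69/(10 − 0.058·69) → (1449/5) ÷ (2999/500) = 144900/2999 ≈ 48.316
S = 1000/(144900/2999) − 10 = 15500/1449 in ≈ 10.697 in
Initial abstraction Ia = S/5 = (15500/1449)/5 = 3100/1449 ≈ 2.139 in
Since P=10.400 > Ia=2.139: effective rainfall P−Ia = 59848/7245 in
Runoff Q = (P−Ia)²/(P−Ia+S) = (8.261)²/(8.261+10.697) = 895445776/248771565 ≈ 3.599 in

Q = 895445776/248771565 in ≈ 3.599 in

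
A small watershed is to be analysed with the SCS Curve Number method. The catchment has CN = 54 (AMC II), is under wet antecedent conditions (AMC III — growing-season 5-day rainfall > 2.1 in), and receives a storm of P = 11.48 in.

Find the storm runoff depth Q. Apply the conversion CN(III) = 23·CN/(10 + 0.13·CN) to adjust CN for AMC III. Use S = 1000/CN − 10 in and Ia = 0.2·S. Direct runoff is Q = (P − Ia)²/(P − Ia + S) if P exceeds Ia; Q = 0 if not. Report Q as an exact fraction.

Wet (AMC III): CN(III) = 23·54/(10 + 0.13·54) = 1242/(851/50) = 2700/37 ≈ 72.973
Retention S: 1000/CN − 10 with CN=72.973 → S = 100/27 ≈ 3.704 in
Initial abstraction Ia = S/5 = (100/27)/5 = 20/27 ≈ 0.741 in
Since P=11.480 > Ia=0.741: effective rainfall P−Ia = 7249/675 in
Runoff Q = (P−Ia)²/(P−Ia+S) = (10.739)²/(10.739+3.704) = 52548001/6580575 ≈ 7.985 in

Q = 52548001/6580575 in ≈ 7.985 in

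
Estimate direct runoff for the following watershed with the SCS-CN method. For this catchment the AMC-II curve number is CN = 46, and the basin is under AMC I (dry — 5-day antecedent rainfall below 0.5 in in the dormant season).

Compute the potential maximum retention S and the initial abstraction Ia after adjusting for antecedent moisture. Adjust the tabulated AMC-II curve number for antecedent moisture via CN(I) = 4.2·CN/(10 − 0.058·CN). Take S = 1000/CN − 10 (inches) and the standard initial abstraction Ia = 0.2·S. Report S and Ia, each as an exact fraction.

Adjust CN=46 to AMC I: 4.2·46/(10 − 0.058·46) → (966/5) ÷ (1833/250) = 16100/611 ≈ 26.350
Retention S: 1000/CN − 10 with CN=26.350 → S = 4500/161 ≈ 27.950 in
Ia = 0.2·(4500/161) = 900/161 in ≈ 5.590 in

S = 4500/161 in ≈ 27.950 in; Ia = 900/161 in ≈ 5.590 in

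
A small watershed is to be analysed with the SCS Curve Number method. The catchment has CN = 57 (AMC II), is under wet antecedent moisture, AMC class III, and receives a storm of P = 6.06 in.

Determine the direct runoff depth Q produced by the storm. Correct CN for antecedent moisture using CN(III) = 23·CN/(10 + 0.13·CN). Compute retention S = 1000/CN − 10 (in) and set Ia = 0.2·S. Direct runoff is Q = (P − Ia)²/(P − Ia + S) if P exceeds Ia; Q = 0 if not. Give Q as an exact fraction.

Adjust CN=57 to AMC III: 23·57/(10 + 0.13·57) → 1311 ÷ (1741/100) = 131100/1741 ≈ 75.302
S = 1000/(131100/1741) − 10 = 4300/1311 in ≈ 3.280 in
Initial abstraction Ia = S/5 = (4300/1311)/5 = 860/1311 ≈ 0.656 in
P − Ia = 6.060 − 0.656 = 354233/65550 ≈ 5.404 in (> 0, runoff occurs)
Q: (354233/65550)² ÷ (569233/65550) = 125481018289/37313223150 in (≈ 3.363 in)

Q = 125481018289/37313223150 in ≈ 3.363 in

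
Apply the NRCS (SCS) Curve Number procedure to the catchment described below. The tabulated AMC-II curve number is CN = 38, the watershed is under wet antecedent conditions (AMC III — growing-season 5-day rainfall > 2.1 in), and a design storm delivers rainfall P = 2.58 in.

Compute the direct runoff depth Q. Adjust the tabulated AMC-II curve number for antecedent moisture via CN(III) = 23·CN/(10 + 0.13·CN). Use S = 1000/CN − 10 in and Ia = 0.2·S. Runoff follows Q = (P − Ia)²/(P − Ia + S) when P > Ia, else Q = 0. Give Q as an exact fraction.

Q = 643789129/3941150050 in ≈ 0.163 in

Adjust CN=38 to AMC III: 23·38/(10 + 0.13·38) → 874 ÷ (747/50) = 43700/747 ≈ 58.501
Retention S: 1000/CN − 10 with CN=58.501 → S = 3100/437 ≈ 7.094 in
Ia = 0.2·(3100/437) = 620/437 in ≈ 1.419 in
Excess rainfall: 2.580 − 1.419 = 1.161 in; P > Ia so Q > 0
Q: (25373/21850)² ÷ (180373/21850) = 643789129/3941150050 in (≈ 0.163 in)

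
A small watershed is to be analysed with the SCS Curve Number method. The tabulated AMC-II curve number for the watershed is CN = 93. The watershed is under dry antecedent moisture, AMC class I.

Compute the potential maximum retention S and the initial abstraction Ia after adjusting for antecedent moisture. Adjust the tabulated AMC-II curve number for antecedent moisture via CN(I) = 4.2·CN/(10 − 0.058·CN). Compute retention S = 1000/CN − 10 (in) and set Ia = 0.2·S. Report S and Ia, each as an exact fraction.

Adjust CN=93 to AMC I: 4.2·93/(10 − 0.058·93) → (1953/5) ÷ (2303/500) = 27900/329 ≈ 84.802
Retention S: 1000/CN − 10 with CN=84.802 → S = 500/279 ≈ 1.792 in
Ia = 0.2S: 0.2·1.792 = 0.358 in (exactly 100/279)

S = 500/279 in ≈ 1.792 in; Ia = 100/279 in ≈ 0.358 in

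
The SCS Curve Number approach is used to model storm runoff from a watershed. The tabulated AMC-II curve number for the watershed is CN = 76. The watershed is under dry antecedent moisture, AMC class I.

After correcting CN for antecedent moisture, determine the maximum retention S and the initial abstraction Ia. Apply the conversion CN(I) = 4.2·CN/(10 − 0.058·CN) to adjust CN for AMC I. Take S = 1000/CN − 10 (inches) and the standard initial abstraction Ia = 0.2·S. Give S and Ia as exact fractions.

S = 1000/133 in ≈ 7.519 in; Ia = 200/133 in ≈ 1.504 in

Adjust CN=76 to AMC I: 4.2·76/(10 − 0.058·76) → (1596/5) ÷ (699/125) = 13300/233 ≈ 57.082
Retention S: 1000/CN − 10 with CN=57.082 → S = 1000/133 ≈ 7.519 in
Ia = 0.2·(1000/133) = 200/133 in ≈ 1.504 in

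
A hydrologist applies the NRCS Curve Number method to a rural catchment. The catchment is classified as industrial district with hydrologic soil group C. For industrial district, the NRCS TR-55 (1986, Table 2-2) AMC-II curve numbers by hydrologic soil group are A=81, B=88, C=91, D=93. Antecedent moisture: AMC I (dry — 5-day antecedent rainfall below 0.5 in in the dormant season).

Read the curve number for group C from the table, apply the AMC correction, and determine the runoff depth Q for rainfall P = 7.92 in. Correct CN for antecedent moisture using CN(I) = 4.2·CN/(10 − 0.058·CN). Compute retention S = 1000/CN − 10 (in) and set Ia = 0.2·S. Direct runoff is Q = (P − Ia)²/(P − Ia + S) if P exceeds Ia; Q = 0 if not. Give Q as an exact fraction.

Q = 2345354646/414384425 in ≈ 5.660 in

NRCS table: industrial district, soil group C → CN(II) = 91
Dry (AMC I): CN(I) = 4.2·91/(10 − 0.058·91) = (1911/5)/(2361/500) = 63700/787 ≈ 80.940
S = 1000/(63700/787) − 10 = 1500/637 in ≈ 2.355 in
Ia = 0.2·(1500/637) = 300/637 in ≈ 0.471 in
Since P=7.920 > Ia=0.471: effective rainfall P−Ia = 118626/15925 in
Q = (118626/15925)²/((118626/15925) + 1500/637) = (14072127876/253605625)/(156126/15925) = 2345354646/414384425 in ≈ 5.660 in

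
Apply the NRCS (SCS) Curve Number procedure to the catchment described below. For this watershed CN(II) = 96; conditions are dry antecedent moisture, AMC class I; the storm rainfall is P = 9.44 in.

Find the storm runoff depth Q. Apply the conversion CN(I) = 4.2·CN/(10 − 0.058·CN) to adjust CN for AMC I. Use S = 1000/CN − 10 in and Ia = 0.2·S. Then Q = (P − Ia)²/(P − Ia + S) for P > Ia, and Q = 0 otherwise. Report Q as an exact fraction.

Q = 847450321/101543400 in ≈ 8.346 in

Dry (AMC I): CN(I) = 4.2·96/(10 − 0.058·96) = (2016/5)/(554/125) = 25200/277 ≈ 90.975
Max retention: S = 1000/(25200/277) − 10 = 125/126 in (≈ 0.992 in)
Ia = 0.2·(125/126) = 25/126 in ≈ 0.198 in
P − Ia = 9.440 − 0.198 = 29111/3150 ≈ 9.242 in (> 0, runoff occurs)
Q = (29111/3150)²/((29111/3150) + 125/126) = (847450321/9922500)/(16118/1575) = 847450321/101543400 in ≈ 8.346 in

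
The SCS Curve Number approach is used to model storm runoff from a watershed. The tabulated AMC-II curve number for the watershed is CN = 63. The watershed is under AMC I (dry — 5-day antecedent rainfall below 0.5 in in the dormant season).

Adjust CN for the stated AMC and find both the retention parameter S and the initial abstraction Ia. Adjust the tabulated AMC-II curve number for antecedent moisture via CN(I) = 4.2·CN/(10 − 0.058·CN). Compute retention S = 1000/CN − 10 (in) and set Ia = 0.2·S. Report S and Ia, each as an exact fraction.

Dry (AMC I): CN(I) = 4.2·63/(10 − 0.058·63) = (1323/5)/(3173/500) = 132300/3173 ≈ 41.696
S = 1000/(132300/3173) − 10 = 18500/1323 in ≈ 13.983 in
Ia = 0.2·(18500/1323) = 3700/1323 in ≈ 2.797 in

S = 18500/1323 in ≈ 13.983 in; Ia = 3700/1323 in ≈ 2.797 in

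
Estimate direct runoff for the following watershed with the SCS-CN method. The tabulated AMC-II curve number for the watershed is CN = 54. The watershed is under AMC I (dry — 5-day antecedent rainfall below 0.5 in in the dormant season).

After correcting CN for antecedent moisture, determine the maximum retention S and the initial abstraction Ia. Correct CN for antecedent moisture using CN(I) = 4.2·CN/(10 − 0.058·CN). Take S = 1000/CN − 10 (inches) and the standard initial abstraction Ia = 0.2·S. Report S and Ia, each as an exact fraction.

S = 11500/567 in ≈ 20.282 in; Ia = 2300/567 in ≈ 4.056 in

Adjust CN=54 to AMC I: 4.2·54/(10 − 0.058·54) → (1134/5) ÷ (1717/250) = 56700/1717 ≈ 33.023
Max retention: S = 1000/(56700/1717) − 10 = 11500/567 in (≈ 20.282 in)
Ia = 0.2·(11500/567) = 2300/567 in ≈ 4.056 in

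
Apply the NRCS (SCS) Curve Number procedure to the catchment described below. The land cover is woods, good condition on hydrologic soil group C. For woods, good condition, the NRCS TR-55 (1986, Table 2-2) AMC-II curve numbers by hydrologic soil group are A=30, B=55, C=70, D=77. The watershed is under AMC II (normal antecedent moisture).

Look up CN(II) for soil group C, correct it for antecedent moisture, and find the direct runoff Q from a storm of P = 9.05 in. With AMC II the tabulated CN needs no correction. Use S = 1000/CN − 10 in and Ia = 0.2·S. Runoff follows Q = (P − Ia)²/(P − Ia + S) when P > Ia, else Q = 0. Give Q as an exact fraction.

Q = 1315609/244580 in ≈ 5.379 in

NRCS table: woods, good condition, soil group C → CN(II) = 70
AMC II — tabulated CN = 70 applies directly.
S = 1000/70 − 10 = 30/7 in ≈ 4.286 in
Ia = 0.2S: 0.2·4.286 = 0.857 in (exactly 6/7)
P − Ia = 9.050 − 0.857 = 1147/140 ≈ 8.193 in (> 0, runoff occurs)
Runoff Q = (P−Ia)²/(P−Ia+S) = (8.193)²/(8.193+4.286) = 1315609/244580 ≈ 5.379 in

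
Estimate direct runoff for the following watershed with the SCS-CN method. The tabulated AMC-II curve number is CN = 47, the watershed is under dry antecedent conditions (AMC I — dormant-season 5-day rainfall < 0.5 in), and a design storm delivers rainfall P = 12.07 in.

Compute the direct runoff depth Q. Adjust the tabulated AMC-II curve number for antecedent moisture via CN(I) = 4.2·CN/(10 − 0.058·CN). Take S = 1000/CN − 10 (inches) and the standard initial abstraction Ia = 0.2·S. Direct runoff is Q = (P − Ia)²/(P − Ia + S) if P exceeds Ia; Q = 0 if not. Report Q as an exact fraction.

Q = 437329593481/326826198300 in ≈ 1.338 in

Dry (AMC I): CN(I) = 4.2·47/(10 − 0.058·47) = (987/5)/(3637/500) = 98700/3637 ≈ 27.138
S = 1000/(98700/3637) − 10 = 26500/987 in ≈ 26.849 in
Ia = 0.2S: 0.2·26.849 = 5.370 in (exactly 5300/987)
Excess rainfall: 12.070 − 5.370 = 6.700 in; P > Ia so Q > 0
Q: (661309/98700)² ÷ (3311309/98700) = 437329593481/326826198300 in (≈ 1.338 in)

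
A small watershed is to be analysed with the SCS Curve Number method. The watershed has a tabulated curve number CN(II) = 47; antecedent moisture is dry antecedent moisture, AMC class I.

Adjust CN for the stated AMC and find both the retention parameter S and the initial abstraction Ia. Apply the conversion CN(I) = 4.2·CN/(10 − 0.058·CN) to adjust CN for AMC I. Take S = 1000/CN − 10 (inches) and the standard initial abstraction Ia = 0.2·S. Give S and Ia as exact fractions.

CN(I) from CN(II)=47: (4.2·47)/(10 − 0.058·47) = 98700/3637 ≈ 27.138
Max retention: S = 1000/(98700/3637) − 10 = 26500/987 in (≈ 26.849 in)
Ia = 0.2·(26500/987) = 5300/987 in ≈ 5.370 in

S = 26500/987 in ≈ 26.849 in; Ia = 5300/987 in ≈ 5.370 in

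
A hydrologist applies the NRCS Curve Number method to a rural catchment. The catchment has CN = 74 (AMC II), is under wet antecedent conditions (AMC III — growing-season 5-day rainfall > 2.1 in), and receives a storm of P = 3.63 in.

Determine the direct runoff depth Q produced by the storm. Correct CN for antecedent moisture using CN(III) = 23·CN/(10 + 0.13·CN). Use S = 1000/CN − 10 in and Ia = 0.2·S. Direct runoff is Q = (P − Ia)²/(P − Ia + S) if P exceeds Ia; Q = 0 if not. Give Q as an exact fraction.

Q = 80039765569/35138896300 in ≈ 2.278 in

Adjust CN=74 to AMC III: 23·74/(10 + 0.13·74) → 1702 ÷ (981/50) = 85100/981 ≈ 86.748
S = 1000/(85100/981) − 10 = 1300/851 in ≈ 1.528 in
Ia = 0.2·(1300/851) = 260/851 in ≈ 0.306 in
P − Ia = 3.630 − 0.306 = 282913/85100 ≈ 3.324 in (> 0, runoff occurs)
Q = (282913/85100)²/((282913/85100) + 1300/851) = (80039765569/7242010000)/(412913/85100) = 80039765569/35138896300 in ≈ 2.278 in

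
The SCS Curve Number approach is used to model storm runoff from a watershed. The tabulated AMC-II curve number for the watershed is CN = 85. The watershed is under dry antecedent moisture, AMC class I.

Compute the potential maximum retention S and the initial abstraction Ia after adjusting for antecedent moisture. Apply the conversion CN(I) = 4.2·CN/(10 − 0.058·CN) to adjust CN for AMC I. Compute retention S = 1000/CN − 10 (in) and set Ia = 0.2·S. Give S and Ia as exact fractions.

Dry (AMC I): CN(I) = 4.2·85/(10 − 0.058·85) = 357/(507/100) = 11900/169 ≈ 70.414
S = 1000/(11900/169) − 10 = 500/119 in ≈ 4.202 in
Initial abstraction Ia = S/5 = (500/119)/5 = 100/119 ≈ 0.840 in

S = 500/119 in ≈ 4.202 in; Ia = 100/119 in ≈ 0.840 in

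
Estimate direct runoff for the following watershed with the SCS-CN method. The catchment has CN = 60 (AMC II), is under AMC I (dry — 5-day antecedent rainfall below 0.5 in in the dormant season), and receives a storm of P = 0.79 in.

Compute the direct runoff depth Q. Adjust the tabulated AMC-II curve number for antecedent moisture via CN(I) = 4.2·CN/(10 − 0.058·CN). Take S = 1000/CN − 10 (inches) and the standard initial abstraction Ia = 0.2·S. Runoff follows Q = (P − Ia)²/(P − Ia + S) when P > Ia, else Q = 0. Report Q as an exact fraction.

Q = 0 in ≈ 0.000 in

Dry (AMC I): CN(I) = 4.2·60/(10 − 0.058·60) = 252/(163/25) = 6300/163 ≈ 38.650
S = 1000/(6300/163) − 10 = 1000/63 in ≈ 15.873 in
Ia = 0.2S: 0.2·15.873 = 3.175 in (exactly 200/63)
P = 0.790 ≤ Ia = 3.175 in: entire storm abstracted, Q = 0.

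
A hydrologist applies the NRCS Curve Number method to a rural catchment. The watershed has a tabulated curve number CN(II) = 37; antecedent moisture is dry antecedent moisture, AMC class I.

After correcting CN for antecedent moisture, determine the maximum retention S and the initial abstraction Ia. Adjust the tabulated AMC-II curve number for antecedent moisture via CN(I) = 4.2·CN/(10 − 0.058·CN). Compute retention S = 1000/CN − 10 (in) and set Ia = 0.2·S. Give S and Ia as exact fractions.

CN(I) from CN(II)=37: (4.2·37)/(10 − 0.058·37) = 3700/187 ≈ 19.786
Max retention: S = 1000/(3700/187) − 10 = 1500/37 in (≈ 40.541 in)
Ia = 0.2S: 0.2·40.541 = 8.108 in (exactly 300/37)

S = 1500/37 in ≈ 40.541 in; Ia = 300/37 in ≈ 8.108 in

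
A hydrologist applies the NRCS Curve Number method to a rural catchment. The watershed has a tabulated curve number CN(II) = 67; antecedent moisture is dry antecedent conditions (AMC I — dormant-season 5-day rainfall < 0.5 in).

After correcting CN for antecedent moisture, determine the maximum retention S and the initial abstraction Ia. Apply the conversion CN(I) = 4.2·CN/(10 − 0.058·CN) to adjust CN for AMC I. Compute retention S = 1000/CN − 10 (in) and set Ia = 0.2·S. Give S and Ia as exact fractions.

S = 5500/469 in ≈ 11.727 in; Ia = 1100/469 in ≈ 2.345 in

Dry (AMC I): CN(I) = 4.2·67/(10 − 0.058·67) = (1407/5)/(3057/500) = 46900/1019 ≈ 46.026
S = 1000/(46900/1019) − 10 = 5500/469 in ≈ 11.727 in
Ia = 0.2·(5500/469) = 1100/469 in ≈ 2.345 in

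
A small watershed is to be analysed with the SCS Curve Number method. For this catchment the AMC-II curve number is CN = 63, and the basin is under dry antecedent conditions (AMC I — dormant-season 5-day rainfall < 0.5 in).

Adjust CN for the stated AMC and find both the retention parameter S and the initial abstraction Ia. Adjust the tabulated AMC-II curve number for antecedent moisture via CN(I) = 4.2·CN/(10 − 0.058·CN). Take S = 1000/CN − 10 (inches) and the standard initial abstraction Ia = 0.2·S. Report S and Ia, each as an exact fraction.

S = 18500/1323 in ≈ 13.983 in; Ia = 3700/1323 in ≈ 2.797 in

Dry (AMC I): CN(I) = 4.2·63/(10 − 0.058·63) = (1323/5)/(3173/500) = 132300/3173 ≈ 41.696
S = 1000/(132300/3173) − 10 = 18500/1323 in ≈ 13.983 in
Ia = 0.2·(18500/1323) = 3700/1323 in ≈ 2.797 in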